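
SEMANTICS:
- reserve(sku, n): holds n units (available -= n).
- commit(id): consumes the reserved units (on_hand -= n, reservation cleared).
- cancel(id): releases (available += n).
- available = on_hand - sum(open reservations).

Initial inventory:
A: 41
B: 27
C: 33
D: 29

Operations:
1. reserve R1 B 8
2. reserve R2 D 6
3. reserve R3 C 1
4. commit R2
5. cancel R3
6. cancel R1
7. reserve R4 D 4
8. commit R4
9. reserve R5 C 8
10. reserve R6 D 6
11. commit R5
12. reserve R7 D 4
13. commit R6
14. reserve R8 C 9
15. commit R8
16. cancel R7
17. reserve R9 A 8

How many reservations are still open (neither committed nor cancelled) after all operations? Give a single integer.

Answer: 1

Derivation:
Step 1: reserve R1 B 8 -> on_hand[A=41 B=27 C=33 D=29] avail[A=41 B=19 C=33 D=29] open={R1}
Step 2: reserve R2 D 6 -> on_hand[A=41 B=27 C=33 D=29] avail[A=41 B=19 C=33 D=23] open={R1,R2}
Step 3: reserve R3 C 1 -> on_hand[A=41 B=27 C=33 D=29] avail[A=41 B=19 C=32 D=23] open={R1,R2,R3}
Step 4: commit R2 -> on_hand[A=41 B=27 C=33 D=23] avail[A=41 B=19 C=32 D=23] open={R1,R3}
Step 5: cancel R3 -> on_hand[A=41 B=27 C=33 D=23] avail[A=41 B=19 C=33 D=23] open={R1}
Step 6: cancel R1 -> on_hand[A=41 B=27 C=33 D=23] avail[A=41 B=27 C=33 D=23] open={}
Step 7: reserve R4 D 4 -> on_hand[A=41 B=27 C=33 D=23] avail[A=41 B=27 C=33 D=19] open={R4}
Step 8: commit R4 -> on_hand[A=41 B=27 C=33 D=19] avail[A=41 B=27 C=33 D=19] open={}
Step 9: reserve R5 C 8 -> on_hand[A=41 B=27 C=33 D=19] avail[A=41 B=27 C=25 D=19] open={R5}
Step 10: reserve R6 D 6 -> on_hand[A=41 B=27 C=33 D=19] avail[A=41 B=27 C=25 D=13] open={R5,R6}
Step 11: commit R5 -> on_hand[A=41 B=27 C=25 D=19] avail[A=41 B=27 C=25 D=13] open={R6}
Step 12: reserve R7 D 4 -> on_hand[A=41 B=27 C=25 D=19] avail[A=41 B=27 C=25 D=9] open={R6,R7}
Step 13: commit R6 -> on_hand[A=41 B=27 C=25 D=13] avail[A=41 B=27 C=25 D=9] open={R7}
Step 14: reserve R8 C 9 -> on_hand[A=41 B=27 C=25 D=13] avail[A=41 B=27 C=16 D=9] open={R7,R8}
Step 15: commit R8 -> on_hand[A=41 B=27 C=16 D=13] avail[A=41 B=27 C=16 D=9] open={R7}
Step 16: cancel R7 -> on_hand[A=41 B=27 C=16 D=13] avail[A=41 B=27 C=16 D=13] open={}
Step 17: reserve R9 A 8 -> on_hand[A=41 B=27 C=16 D=13] avail[A=33 B=27 C=16 D=13] open={R9}
Open reservations: ['R9'] -> 1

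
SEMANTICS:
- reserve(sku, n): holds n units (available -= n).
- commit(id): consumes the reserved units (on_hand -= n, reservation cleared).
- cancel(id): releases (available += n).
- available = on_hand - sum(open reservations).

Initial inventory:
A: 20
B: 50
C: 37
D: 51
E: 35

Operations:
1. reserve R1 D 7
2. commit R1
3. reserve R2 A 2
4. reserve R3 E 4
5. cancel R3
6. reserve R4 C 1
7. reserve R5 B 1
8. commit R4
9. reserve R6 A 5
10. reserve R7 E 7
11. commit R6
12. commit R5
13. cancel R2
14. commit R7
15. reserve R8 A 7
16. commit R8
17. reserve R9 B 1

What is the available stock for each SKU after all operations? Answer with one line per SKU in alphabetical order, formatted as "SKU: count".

Step 1: reserve R1 D 7 -> on_hand[A=20 B=50 C=37 D=51 E=35] avail[A=20 B=50 C=37 D=44 E=35] open={R1}
Step 2: commit R1 -> on_hand[A=20 B=50 C=37 D=44 E=35] avail[A=20 B=50 C=37 D=44 E=35] open={}
Step 3: reserve R2 A 2 -> on_hand[A=20 B=50 C=37 D=44 E=35] avail[A=18 B=50 C=37 D=44 E=35] open={R2}
Step 4: reserve R3 E 4 -> on_hand[A=20 B=50 C=37 D=44 E=35] avail[A=18 B=50 C=37 D=44 E=31] open={R2,R3}
Step 5: cancel R3 -> on_hand[A=20 B=50 C=37 D=44 E=35] avail[A=18 B=50 C=37 D=44 E=35] open={R2}
Step 6: reserve R4 C 1 -> on_hand[A=20 B=50 C=37 D=44 E=35] avail[A=18 B=50 C=36 D=44 E=35] open={R2,R4}
Step 7: reserve R5 B 1 -> on_hand[A=20 B=50 C=37 D=44 E=35] avail[A=18 B=49 C=36 D=44 E=35] open={R2,R4,R5}
Step 8: commit R4 -> on_hand[A=20 B=50 C=36 D=44 E=35] avail[A=18 B=49 C=36 D=44 E=35] open={R2,R5}
Step 9: reserve R6 A 5 -> on_hand[A=20 B=50 C=36 D=44 E=35] avail[A=13 B=49 C=36 D=44 E=35] open={R2,R5,R6}
Step 10: reserve R7 E 7 -> on_hand[A=20 B=50 C=36 D=44 E=35] avail[A=13 B=49 C=36 D=44 E=28] open={R2,R5,R6,R7}
Step 11: commit R6 -> on_hand[A=15 B=50 C=36 D=44 E=35] avail[A=13 B=49 C=36 D=44 E=28] open={R2,R5,R7}
Step 12: commit R5 -> on_hand[A=15 B=49 C=36 D=44 E=35] avail[A=13 B=49 C=36 D=44 E=28] open={R2,R7}
Step 13: cancel R2 -> on_hand[A=15 B=49 C=36 D=44 E=35] avail[A=15 B=49 C=36 D=44 E=28] open={R7}
Step 14: commit R7 -> on_hand[A=15 B=49 C=36 D=44 E=28] avail[A=15 B=49 C=36 D=44 E=28] open={}
Step 15: reserve R8 A 7 -> on_hand[A=15 B=49 C=36 D=44 E=28] avail[A=8 B=49 C=36 D=44 E=28] open={R8}
Step 16: commit R8 -> on_hand[A=8 B=49 C=36 D=44 E=28] avail[A=8 B=49 C=36 D=44 E=28] open={}
Step 17: reserve R9 B 1 -> on_hand[A=8 B=49 C=36 D=44 E=28] avail[A=8 B=48 C=36 D=44 E=28] open={R9}

Answer: A: 8
B: 48
C: 36
D: 44
E: 28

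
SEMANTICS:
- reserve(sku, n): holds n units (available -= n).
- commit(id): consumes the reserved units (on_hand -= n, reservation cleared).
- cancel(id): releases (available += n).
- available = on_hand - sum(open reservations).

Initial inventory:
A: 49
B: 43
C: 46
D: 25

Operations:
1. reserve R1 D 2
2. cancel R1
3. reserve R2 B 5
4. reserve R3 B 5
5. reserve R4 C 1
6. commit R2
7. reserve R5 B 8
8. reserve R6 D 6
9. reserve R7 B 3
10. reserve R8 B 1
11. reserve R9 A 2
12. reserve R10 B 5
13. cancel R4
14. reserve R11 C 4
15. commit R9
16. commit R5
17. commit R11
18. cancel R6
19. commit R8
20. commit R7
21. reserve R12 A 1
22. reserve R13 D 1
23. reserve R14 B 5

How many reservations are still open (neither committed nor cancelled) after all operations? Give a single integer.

Answer: 5

Derivation:
Step 1: reserve R1 D 2 -> on_hand[A=49 B=43 C=46 D=25] avail[A=49 B=43 C=46 D=23] open={R1}
Step 2: cancel R1 -> on_hand[A=49 B=43 C=46 D=25] avail[A=49 B=43 C=46 D=25] open={}
Step 3: reserve R2 B 5 -> on_hand[A=49 B=43 C=46 D=25] avail[A=49 B=38 C=46 D=25] open={R2}
Step 4: reserve R3 B 5 -> on_hand[A=49 B=43 C=46 D=25] avail[A=49 B=33 C=46 D=25] open={R2,R3}
Step 5: reserve R4 C 1 -> on_hand[A=49 B=43 C=46 D=25] avail[A=49 B=33 C=45 D=25] open={R2,R3,R4}
Step 6: commit R2 -> on_hand[A=49 B=38 C=46 D=25] avail[A=49 B=33 C=45 D=25] open={R3,R4}
Step 7: reserve R5 B 8 -> on_hand[A=49 B=38 C=46 D=25] avail[A=49 B=25 C=45 D=25] open={R3,R4,R5}
Step 8: reserve R6 D 6 -> on_hand[A=49 B=38 C=46 D=25] avail[A=49 B=25 C=45 D=19] open={R3,R4,R5,R6}
Step 9: reserve R7 B 3 -> on_hand[A=49 B=38 C=46 D=25] avail[A=49 B=22 C=45 D=19] open={R3,R4,R5,R6,R7}
Step 10: reserve R8 B 1 -> on_hand[A=49 B=38 C=46 D=25] avail[A=49 B=21 C=45 D=19] open={R3,R4,R5,R6,R7,R8}
Step 11: reserve R9 A 2 -> on_hand[A=49 B=38 C=46 D=25] avail[A=47 B=21 C=45 D=19] open={R3,R4,R5,R6,R7,R8,R9}
Step 12: reserve R10 B 5 -> on_hand[A=49 B=38 C=46 D=25] avail[A=47 B=16 C=45 D=19] open={R10,R3,R4,R5,R6,R7,R8,R9}
Step 13: cancel R4 -> on_hand[A=49 B=38 C=46 D=25] avail[A=47 B=16 C=46 D=19] open={R10,R3,R5,R6,R7,R8,R9}
Step 14: reserve R11 C 4 -> on_hand[A=49 B=38 C=46 D=25] avail[A=47 B=16 C=42 D=19] open={R10,R11,R3,R5,R6,R7,R8,R9}
Step 15: commit R9 -> on_hand[A=47 B=38 C=46 D=25] avail[A=47 B=16 C=42 D=19] open={R10,R11,R3,R5,R6,R7,R8}
Step 16: commit R5 -> on_hand[A=47 B=30 C=46 D=25] avail[A=47 B=16 C=42 D=19] open={R10,R11,R3,R6,R7,R8}
Step 17: commit R11 -> on_hand[A=47 B=30 C=42 D=25] avail[A=47 B=16 C=42 D=19] open={R10,R3,R6,R7,R8}
Step 18: cancel R6 -> on_hand[A=47 B=30 C=42 D=25] avail[A=47 B=16 C=42 D=25] open={R10,R3,R7,R8}
Step 19: commit R8 -> on_hand[A=47 B=29 C=42 D=25] avail[A=47 B=16 C=42 D=25] open={R10,R3,R7}
Step 20: commit R7 -> on_hand[A=47 B=26 C=42 D=25] avail[A=47 B=16 C=42 D=25] open={R10,R3}
Step 21: reserve R12 A 1 -> on_hand[A=47 B=26 C=42 D=25] avail[A=46 B=16 C=42 D=25] open={R10,R12,R3}
Step 22: reserve R13 D 1 -> on_hand[A=47 B=26 C=42 D=25] avail[A=46 B=16 C=42 D=24] open={R10,R12,R13,R3}
Step 23: reserve R14 B 5 -> on_hand[A=47 B=26 C=42 D=25] avail[A=46 B=11 C=42 D=24] open={R10,R12,R13,R14,R3}
Open reservations: ['R10', 'R12', 'R13', 'R14', 'R3'] -> 5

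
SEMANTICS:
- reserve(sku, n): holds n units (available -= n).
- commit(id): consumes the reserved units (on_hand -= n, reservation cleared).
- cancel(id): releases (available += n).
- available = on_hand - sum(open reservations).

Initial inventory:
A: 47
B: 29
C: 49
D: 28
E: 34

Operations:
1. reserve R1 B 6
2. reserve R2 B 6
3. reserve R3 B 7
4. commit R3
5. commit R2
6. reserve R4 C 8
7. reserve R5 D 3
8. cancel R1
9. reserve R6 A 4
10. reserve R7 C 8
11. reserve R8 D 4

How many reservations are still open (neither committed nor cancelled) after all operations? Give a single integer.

Step 1: reserve R1 B 6 -> on_hand[A=47 B=29 C=49 D=28 E=34] avail[A=47 B=23 C=49 D=28 E=34] open={R1}
Step 2: reserve R2 B 6 -> on_hand[A=47 B=29 C=49 D=28 E=34] avail[A=47 B=17 C=49 D=28 E=34] open={R1,R2}
Step 3: reserve R3 B 7 -> on_hand[A=47 B=29 C=49 D=28 E=34] avail[A=47 B=10 C=49 D=28 E=34] open={R1,R2,R3}
Step 4: commit R3 -> on_hand[A=47 B=22 C=49 D=28 E=34] avail[A=47 B=10 C=49 D=28 E=34] open={R1,R2}
Step 5: commit R2 -> on_hand[A=47 B=16 C=49 D=28 E=34] avail[A=47 B=10 C=49 D=28 E=34] open={R1}
Step 6: reserve R4 C 8 -> on_hand[A=47 B=16 C=49 D=28 E=34] avail[A=47 B=10 C=41 D=28 E=34] open={R1,R4}
Step 7: reserve R5 D 3 -> on_hand[A=47 B=16 C=49 D=28 E=34] avail[A=47 B=10 C=41 D=25 E=34] open={R1,R4,R5}
Step 8: cancel R1 -> on_hand[A=47 B=16 C=49 D=28 E=34] avail[A=47 B=16 C=41 D=25 E=34] open={R4,R5}
Step 9: reserve R6 A 4 -> on_hand[A=47 B=16 C=49 D=28 E=34] avail[A=43 B=16 C=41 D=25 E=34] open={R4,R5,R6}
Step 10: reserve R7 C 8 -> on_hand[A=47 B=16 C=49 D=28 E=34] avail[A=43 B=16 C=33 D=25 E=34] open={R4,R5,R6,R7}
Step 11: reserve R8 D 4 -> on_hand[A=47 B=16 C=49 D=28 E=34] avail[A=43 B=16 C=33 D=21 E=34] open={R4,R5,R6,R7,R8}
Open reservations: ['R4', 'R5', 'R6', 'R7', 'R8'] -> 5

Answer: 5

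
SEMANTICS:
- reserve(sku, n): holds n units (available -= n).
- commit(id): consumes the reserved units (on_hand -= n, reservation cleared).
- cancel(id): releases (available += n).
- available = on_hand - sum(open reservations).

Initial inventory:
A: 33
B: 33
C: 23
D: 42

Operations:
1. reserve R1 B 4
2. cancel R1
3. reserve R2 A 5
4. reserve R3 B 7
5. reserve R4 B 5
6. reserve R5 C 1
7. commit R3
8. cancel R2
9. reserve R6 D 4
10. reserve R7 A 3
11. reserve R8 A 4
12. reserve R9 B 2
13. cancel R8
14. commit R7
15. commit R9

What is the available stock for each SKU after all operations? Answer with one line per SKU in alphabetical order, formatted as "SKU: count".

Answer: A: 30
B: 19
C: 22
D: 38

Derivation:
Step 1: reserve R1 B 4 -> on_hand[A=33 B=33 C=23 D=42] avail[A=33 B=29 C=23 D=42] open={R1}
Step 2: cancel R1 -> on_hand[A=33 B=33 C=23 D=42] avail[A=33 B=33 C=23 D=42] open={}
Step 3: reserve R2 A 5 -> on_hand[A=33 B=33 C=23 D=42] avail[A=28 B=33 C=23 D=42] open={R2}
Step 4: reserve R3 B 7 -> on_hand[A=33 B=33 C=23 D=42] avail[A=28 B=26 C=23 D=42] open={R2,R3}
Step 5: reserve R4 B 5 -> on_hand[A=33 B=33 C=23 D=42] avail[A=28 B=21 C=23 D=42] open={R2,R3,R4}
Step 6: reserve R5 C 1 -> on_hand[A=33 B=33 C=23 D=42] avail[A=28 B=21 C=22 D=42] open={R2,R3,R4,R5}
Step 7: commit R3 -> on_hand[A=33 B=26 C=23 D=42] avail[A=28 B=21 C=22 D=42] open={R2,R4,R5}
Step 8: cancel R2 -> on_hand[A=33 B=26 C=23 D=42] avail[A=33 B=21 C=22 D=42] open={R4,R5}
Step 9: reserve R6 D 4 -> on_hand[A=33 B=26 C=23 D=42] avail[A=33 B=21 C=22 D=38] open={R4,R5,R6}
Step 10: reserve R7 A 3 -> on_hand[A=33 B=26 C=23 D=42] avail[A=30 B=21 C=22 D=38] open={R4,R5,R6,R7}
Step 11: reserve R8 A 4 -> on_hand[A=33 B=26 C=23 D=42] avail[A=26 B=21 C=22 D=38] open={R4,R5,R6,R7,R8}
Step 12: reserve R9 B 2 -> on_hand[A=33 B=26 C=23 D=42] avail[A=26 B=19 C=22 D=38] open={R4,R5,R6,R7,R8,R9}
Step 13: cancel R8 -> on_hand[A=33 B=26 C=23 D=42] avail[A=30 B=19 C=22 D=38] open={R4,R5,R6,R7,R9}
Step 14: commit R7 -> on_hand[A=30 B=26 C=23 D=42] avail[A=30 B=19 C=22 D=38] open={R4,R5,R6,R9}
Step 15: commit R9 -> on_hand[A=30 B=24 C=23 D=42] avail[A=30 B=19 C=22 D=38] open={R4,R5,R6}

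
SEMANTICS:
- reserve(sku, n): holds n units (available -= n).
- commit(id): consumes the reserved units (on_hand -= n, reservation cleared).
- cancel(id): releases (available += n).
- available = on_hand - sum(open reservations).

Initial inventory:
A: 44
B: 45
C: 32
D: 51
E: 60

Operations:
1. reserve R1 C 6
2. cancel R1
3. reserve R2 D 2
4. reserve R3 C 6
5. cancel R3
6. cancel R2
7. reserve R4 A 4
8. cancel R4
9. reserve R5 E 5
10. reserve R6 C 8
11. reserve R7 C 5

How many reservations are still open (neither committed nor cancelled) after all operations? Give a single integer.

Answer: 3

Derivation:
Step 1: reserve R1 C 6 -> on_hand[A=44 B=45 C=32 D=51 E=60] avail[A=44 B=45 C=26 D=51 E=60] open={R1}
Step 2: cancel R1 -> on_hand[A=44 B=45 C=32 D=51 E=60] avail[A=44 B=45 C=32 D=51 E=60] open={}
Step 3: reserve R2 D 2 -> on_hand[A=44 B=45 C=32 D=51 E=60] avail[A=44 B=45 C=32 D=49 E=60] open={R2}
Step 4: reserve R3 C 6 -> on_hand[A=44 B=45 C=32 D=51 E=60] avail[A=44 B=45 C=26 D=49 E=60] open={R2,R3}
Step 5: cancel R3 -> on_hand[A=44 B=45 C=32 D=51 E=60] avail[A=44 B=45 C=32 D=49 E=60] open={R2}
Step 6: cancel R2 -> on_hand[A=44 B=45 C=32 D=51 E=60] avail[A=44 B=45 C=32 D=51 E=60] open={}
Step 7: reserve R4 A 4 -> on_hand[A=44 B=45 C=32 D=51 E=60] avail[A=40 B=45 C=32 D=51 E=60] open={R4}
Step 8: cancel R4 -> on_hand[A=44 B=45 C=32 D=51 E=60] avail[A=44 B=45 C=32 D=51 E=60] open={}
Step 9: reserve R5 E 5 -> on_hand[A=44 B=45 C=32 D=51 E=60] avail[A=44 B=45 C=32 D=51 E=55] open={R5}
Step 10: reserve R6 C 8 -> on_hand[A=44 B=45 C=32 D=51 E=60] avail[A=44 B=45 C=24 D=51 E=55] open={R5,R6}
Step 11: reserve R7 C 5 -> on_hand[A=44 B=45 C=32 D=51 E=60] avail[A=44 B=45 C=19 D=51 E=55] open={R5,R6,R7}
Open reservations: ['R5', 'R6', 'R7'] -> 3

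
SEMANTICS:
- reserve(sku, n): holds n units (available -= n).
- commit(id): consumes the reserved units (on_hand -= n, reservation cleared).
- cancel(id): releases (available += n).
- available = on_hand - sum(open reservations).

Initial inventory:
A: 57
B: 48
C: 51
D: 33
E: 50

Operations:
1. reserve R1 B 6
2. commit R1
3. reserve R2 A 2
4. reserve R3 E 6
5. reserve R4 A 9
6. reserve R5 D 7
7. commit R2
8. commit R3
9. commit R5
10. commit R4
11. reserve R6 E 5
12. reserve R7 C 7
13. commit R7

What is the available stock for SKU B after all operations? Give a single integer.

Step 1: reserve R1 B 6 -> on_hand[A=57 B=48 C=51 D=33 E=50] avail[A=57 B=42 C=51 D=33 E=50] open={R1}
Step 2: commit R1 -> on_hand[A=57 B=42 C=51 D=33 E=50] avail[A=57 B=42 C=51 D=33 E=50] open={}
Step 3: reserve R2 A 2 -> on_hand[A=57 B=42 C=51 D=33 E=50] avail[A=55 B=42 C=51 D=33 E=50] open={R2}
Step 4: reserve R3 E 6 -> on_hand[A=57 B=42 C=51 D=33 E=50] avail[A=55 B=42 C=51 D=33 E=44] open={R2,R3}
Step 5: reserve R4 A 9 -> on_hand[A=57 B=42 C=51 D=33 E=50] avail[A=46 B=42 C=51 D=33 E=44] open={R2,R3,R4}
Step 6: reserve R5 D 7 -> on_hand[A=57 B=42 C=51 D=33 E=50] avail[A=46 B=42 C=51 D=26 E=44] open={R2,R3,R4,R5}
Step 7: commit R2 -> on_hand[A=55 B=42 C=51 D=33 E=50] avail[A=46 B=42 C=51 D=26 E=44] open={R3,R4,R5}
Step 8: commit R3 -> on_hand[A=55 B=42 C=51 D=33 E=44] avail[A=46 B=42 C=51 D=26 E=44] open={R4,R5}
Step 9: commit R5 -> on_hand[A=55 B=42 C=51 D=26 E=44] avail[A=46 B=42 C=51 D=26 E=44] open={R4}
Step 10: commit R4 -> on_hand[A=46 B=42 C=51 D=26 E=44] avail[A=46 B=42 C=51 D=26 E=44] open={}
Step 11: reserve R6 E 5 -> on_hand[A=46 B=42 C=51 D=26 E=44] avail[A=46 B=42 C=51 D=26 E=39] open={R6}
Step 12: reserve R7 C 7 -> on_hand[A=46 B=42 C=51 D=26 E=44] avail[A=46 B=42 C=44 D=26 E=39] open={R6,R7}
Step 13: commit R7 -> on_hand[A=46 B=42 C=44 D=26 E=44] avail[A=46 B=42 C=44 D=26 E=39] open={R6}
Final available[B] = 42

Answer: 42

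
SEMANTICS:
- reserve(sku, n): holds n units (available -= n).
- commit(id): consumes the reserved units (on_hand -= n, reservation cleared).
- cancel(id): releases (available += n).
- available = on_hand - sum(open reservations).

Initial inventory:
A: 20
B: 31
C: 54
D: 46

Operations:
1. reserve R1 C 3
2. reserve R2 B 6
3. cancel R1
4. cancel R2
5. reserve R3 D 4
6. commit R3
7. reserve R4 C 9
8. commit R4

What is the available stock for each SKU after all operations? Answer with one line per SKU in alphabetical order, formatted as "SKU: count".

Step 1: reserve R1 C 3 -> on_hand[A=20 B=31 C=54 D=46] avail[A=20 B=31 C=51 D=46] open={R1}
Step 2: reserve R2 B 6 -> on_hand[A=20 B=31 C=54 D=46] avail[A=20 B=25 C=51 D=46] open={R1,R2}
Step 3: cancel R1 -> on_hand[A=20 B=31 C=54 D=46] avail[A=20 B=25 C=54 D=46] open={R2}
Step 4: cancel R2 -> on_hand[A=20 B=31 C=54 D=46] avail[A=20 B=31 C=54 D=46] open={}
Step 5: reserve R3 D 4 -> on_hand[A=20 B=31 C=54 D=46] avail[A=20 B=31 C=54 D=42] open={R3}
Step 6: commit R3 -> on_hand[A=20 B=31 C=54 D=42] avail[A=20 B=31 C=54 D=42] open={}
Step 7: reserve R4 C 9 -> on_hand[A=20 B=31 C=54 D=42] avail[A=20 B=31 C=45 D=42] open={R4}
Step 8: commit R4 -> on_hand[A=20 B=31 C=45 D=42] avail[A=20 B=31 C=45 D=42] open={}

Answer: A: 20
B: 31
C: 45
D: 42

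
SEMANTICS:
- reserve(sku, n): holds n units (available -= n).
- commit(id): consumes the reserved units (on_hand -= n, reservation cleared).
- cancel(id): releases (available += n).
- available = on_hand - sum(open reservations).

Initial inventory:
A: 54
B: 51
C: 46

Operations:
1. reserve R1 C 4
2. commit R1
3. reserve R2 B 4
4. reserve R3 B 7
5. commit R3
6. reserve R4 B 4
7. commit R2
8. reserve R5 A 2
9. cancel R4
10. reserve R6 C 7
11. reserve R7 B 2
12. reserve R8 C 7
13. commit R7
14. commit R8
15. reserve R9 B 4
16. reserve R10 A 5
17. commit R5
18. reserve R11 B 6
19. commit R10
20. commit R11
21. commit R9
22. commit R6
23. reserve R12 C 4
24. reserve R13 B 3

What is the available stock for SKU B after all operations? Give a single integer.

Step 1: reserve R1 C 4 -> on_hand[A=54 B=51 C=46] avail[A=54 B=51 C=42] open={R1}
Step 2: commit R1 -> on_hand[A=54 B=51 C=42] avail[A=54 B=51 C=42] open={}
Step 3: reserve R2 B 4 -> on_hand[A=54 B=51 C=42] avail[A=54 B=47 C=42] open={R2}
Step 4: reserve R3 B 7 -> on_hand[A=54 B=51 C=42] avail[A=54 B=40 C=42] open={R2,R3}
Step 5: commit R3 -> on_hand[A=54 B=44 C=42] avail[A=54 B=40 C=42] open={R2}
Step 6: reserve R4 B 4 -> on_hand[A=54 B=44 C=42] avail[A=54 B=36 C=42] open={R2,R4}
Step 7: commit R2 -> on_hand[A=54 B=40 C=42] avail[A=54 B=36 C=42] open={R4}
Step 8: reserve R5 A 2 -> on_hand[A=54 B=40 C=42] avail[A=52 B=36 C=42] open={R4,R5}
Step 9: cancel R4 -> on_hand[A=54 B=40 C=42] avail[A=52 B=40 C=42] open={R5}
Step 10: reserve R6 C 7 -> on_hand[A=54 B=40 C=42] avail[A=52 B=40 C=35] open={R5,R6}
Step 11: reserve R7 B 2 -> on_hand[A=54 B=40 C=42] avail[A=52 B=38 C=35] open={R5,R6,R7}
Step 12: reserve R8 C 7 -> on_hand[A=54 B=40 C=42] avail[A=52 B=38 C=28] open={R5,R6,R7,R8}
Step 13: commit R7 -> on_hand[A=54 B=38 C=42] avail[A=52 B=38 C=28] open={R5,R6,R8}
Step 14: commit R8 -> on_hand[A=54 B=38 C=35] avail[A=52 B=38 C=28] open={R5,R6}
Step 15: reserve R9 B 4 -> on_hand[A=54 B=38 C=35] avail[A=52 B=34 C=28] open={R5,R6,R9}
Step 16: reserve R10 A 5 -> on_hand[A=54 B=38 C=35] avail[A=47 B=34 C=28] open={R10,R5,R6,R9}
Step 17: commit R5 -> on_hand[A=52 B=38 C=35] avail[A=47 B=34 C=28] open={R10,R6,R9}
Step 18: reserve R11 B 6 -> on_hand[A=52 B=38 C=35] avail[A=47 B=28 C=28] open={R10,R11,R6,R9}
Step 19: commit R10 -> on_hand[A=47 B=38 C=35] avail[A=47 B=28 C=28] open={R11,R6,R9}
Step 20: commit R11 -> on_hand[A=47 B=32 C=35] avail[A=47 B=28 C=28] open={R6,R9}
Step 21: commit R9 -> on_hand[A=47 B=28 C=35] avail[A=47 B=28 C=28] open={R6}
Step 22: commit R6 -> on_hand[A=47 B=28 C=28] avail[A=47 B=28 C=28] open={}
Step 23: reserve R12 C 4 -> on_hand[A=47 B=28 C=28] avail[A=47 B=28 C=24] open={R12}
Step 24: reserve R13 B 3 -> on_hand[A=47 B=28 C=28] avail[A=47 B=25 C=24] open={R12,R13}
Final available[B] = 25

Answer: 25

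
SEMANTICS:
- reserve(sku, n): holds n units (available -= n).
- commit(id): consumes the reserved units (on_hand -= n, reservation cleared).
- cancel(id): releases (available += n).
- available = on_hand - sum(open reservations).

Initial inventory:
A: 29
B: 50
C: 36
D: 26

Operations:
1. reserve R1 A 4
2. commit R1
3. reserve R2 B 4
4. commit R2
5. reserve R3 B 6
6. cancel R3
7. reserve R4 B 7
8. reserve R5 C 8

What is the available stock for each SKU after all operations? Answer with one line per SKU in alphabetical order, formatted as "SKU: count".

Answer: A: 25
B: 39
C: 28
D: 26

Derivation:
Step 1: reserve R1 A 4 -> on_hand[A=29 B=50 C=36 D=26] avail[A=25 B=50 C=36 D=26] open={R1}
Step 2: commit R1 -> on_hand[A=25 B=50 C=36 D=26] avail[A=25 B=50 C=36 D=26] open={}
Step 3: reserve R2 B 4 -> on_hand[A=25 B=50 C=36 D=26] avail[A=25 B=46 C=36 D=26] open={R2}
Step 4: commit R2 -> on_hand[A=25 B=46 C=36 D=26] avail[A=25 B=46 C=36 D=26] open={}
Step 5: reserve R3 B 6 -> on_hand[A=25 B=46 C=36 D=26] avail[A=25 B=40 C=36 D=26] open={R3}
Step 6: cancel R3 -> on_hand[A=25 B=46 C=36 D=26] avail[A=25 B=46 C=36 D=26] open={}
Step 7: reserve R4 B 7 -> on_hand[A=25 B=46 C=36 D=26] avail[A=25 B=39 C=36 D=26] open={R4}
Step 8: reserve R5 C 8 -> on_hand[A=25 B=46 C=36 D=26] avail[A=25 B=39 C=28 D=26] open={R4,R5}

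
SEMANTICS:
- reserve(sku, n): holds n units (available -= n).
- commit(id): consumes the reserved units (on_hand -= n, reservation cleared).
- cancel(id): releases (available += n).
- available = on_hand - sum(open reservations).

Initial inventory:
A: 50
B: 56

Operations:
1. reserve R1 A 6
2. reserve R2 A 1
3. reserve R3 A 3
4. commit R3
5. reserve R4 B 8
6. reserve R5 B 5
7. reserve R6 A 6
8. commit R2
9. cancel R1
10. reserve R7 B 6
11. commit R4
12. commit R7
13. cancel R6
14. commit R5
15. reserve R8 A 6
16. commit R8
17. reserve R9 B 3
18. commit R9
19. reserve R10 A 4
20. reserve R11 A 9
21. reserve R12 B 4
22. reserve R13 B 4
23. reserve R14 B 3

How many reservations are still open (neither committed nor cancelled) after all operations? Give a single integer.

Step 1: reserve R1 A 6 -> on_hand[A=50 B=56] avail[A=44 B=56] open={R1}
Step 2: reserve R2 A 1 -> on_hand[A=50 B=56] avail[A=43 B=56] open={R1,R2}
Step 3: reserve R3 A 3 -> on_hand[A=50 B=56] avail[A=40 B=56] open={R1,R2,R3}
Step 4: commit R3 -> on_hand[A=47 B=56] avail[A=40 B=56] open={R1,R2}
Step 5: reserve R4 B 8 -> on_hand[A=47 B=56] avail[A=40 B=48] open={R1,R2,R4}
Step 6: reserve R5 B 5 -> on_hand[A=47 B=56] avail[A=40 B=43] open={R1,R2,R4,R5}
Step 7: reserve R6 A 6 -> on_hand[A=47 B=56] avail[A=34 B=43] open={R1,R2,R4,R5,R6}
Step 8: commit R2 -> on_hand[A=46 B=56] avail[A=34 B=43] open={R1,R4,R5,R6}
Step 9: cancel R1 -> on_hand[A=46 B=56] avail[A=40 B=43] open={R4,R5,R6}
Step 10: reserve R7 B 6 -> on_hand[A=46 B=56] avail[A=40 B=37] open={R4,R5,R6,R7}
Step 11: commit R4 -> on_hand[A=46 B=48] avail[A=40 B=37] open={R5,R6,R7}
Step 12: commit R7 -> on_hand[A=46 B=42] avail[A=40 B=37] open={R5,R6}
Step 13: cancel R6 -> on_hand[A=46 B=42] avail[A=46 B=37] open={R5}
Step 14: commit R5 -> on_hand[A=46 B=37] avail[A=46 B=37] open={}
Step 15: reserve R8 A 6 -> on_hand[A=46 B=37] avail[A=40 B=37] open={R8}
Step 16: commit R8 -> on_hand[A=40 B=37] avail[A=40 B=37] open={}
Step 17: reserve R9 B 3 -> on_hand[A=40 B=37] avail[A=40 B=34] open={R9}
Step 18: commit R9 -> on_hand[A=40 B=34] avail[A=40 B=34] open={}
Step 19: reserve R10 A 4 -> on_hand[A=40 B=34] avail[A=36 B=34] open={R10}
Step 20: reserve R11 A 9 -> on_hand[A=40 B=34] avail[A=27 B=34] open={R10,R11}
Step 21: reserve R12 B 4 -> on_hand[A=40 B=34] avail[A=27 B=30] open={R10,R11,R12}
Step 22: reserve R13 B 4 -> on_hand[A=40 B=34] avail[A=27 B=26] open={R10,R11,R12,R13}
Step 23: reserve R14 B 3 -> on_hand[A=40 B=34] avail[A=27 B=23] open={R10,R11,R12,R13,R14}
Open reservations: ['R10', 'R11', 'R12', 'R13', 'R14'] -> 5

Answer: 5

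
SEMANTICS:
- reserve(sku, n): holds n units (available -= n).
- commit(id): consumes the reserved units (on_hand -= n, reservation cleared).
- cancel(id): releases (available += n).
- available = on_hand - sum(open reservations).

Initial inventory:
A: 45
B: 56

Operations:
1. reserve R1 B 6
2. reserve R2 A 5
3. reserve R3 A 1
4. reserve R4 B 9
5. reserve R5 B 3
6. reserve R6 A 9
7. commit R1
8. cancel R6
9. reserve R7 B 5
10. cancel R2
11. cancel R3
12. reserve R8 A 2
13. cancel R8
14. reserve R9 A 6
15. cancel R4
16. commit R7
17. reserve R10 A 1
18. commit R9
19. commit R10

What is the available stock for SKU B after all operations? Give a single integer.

Step 1: reserve R1 B 6 -> on_hand[A=45 B=56] avail[A=45 B=50] open={R1}
Step 2: reserve R2 A 5 -> on_hand[A=45 B=56] avail[A=40 B=50] open={R1,R2}
Step 3: reserve R3 A 1 -> on_hand[A=45 B=56] avail[A=39 B=50] open={R1,R2,R3}
Step 4: reserve R4 B 9 -> on_hand[A=45 B=56] avail[A=39 B=41] open={R1,R2,R3,R4}
Step 5: reserve R5 B 3 -> on_hand[A=45 B=56] avail[A=39 B=38] open={R1,R2,R3,R4,R5}
Step 6: reserve R6 A 9 -> on_hand[A=45 B=56] avail[A=30 B=38] open={R1,R2,R3,R4,R5,R6}
Step 7: commit R1 -> on_hand[A=45 B=50] avail[A=30 B=38] open={R2,R3,R4,R5,R6}
Step 8: cancel R6 -> on_hand[A=45 B=50] avail[A=39 B=38] open={R2,R3,R4,R5}
Step 9: reserve R7 B 5 -> on_hand[A=45 B=50] avail[A=39 B=33] open={R2,R3,R4,R5,R7}
Step 10: cancel R2 -> on_hand[A=45 B=50] avail[A=44 B=33] open={R3,R4,R5,R7}
Step 11: cancel R3 -> on_hand[A=45 B=50] avail[A=45 B=33] open={R4,R5,R7}
Step 12: reserve R8 A 2 -> on_hand[A=45 B=50] avail[A=43 B=33] open={R4,R5,R7,R8}
Step 13: cancel R8 -> on_hand[A=45 B=50] avail[A=45 B=33] open={R4,R5,R7}
Step 14: reserve R9 A 6 -> on_hand[A=45 B=50] avail[A=39 B=33] open={R4,R5,R7,R9}
Step 15: cancel R4 -> on_hand[A=45 B=50] avail[A=39 B=42] open={R5,R7,R9}
Step 16: commit R7 -> on_hand[A=45 B=45] avail[A=39 B=42] open={R5,R9}
Step 17: reserve R10 A 1 -> on_hand[A=45 B=45] avail[A=38 B=42] open={R10,R5,R9}
Step 18: commit R9 -> on_hand[A=39 B=45] avail[A=38 B=42] open={R10,R5}
Step 19: commit R10 -> on_hand[A=38 B=45] avail[A=38 B=42] open={R5}
Final available[B] = 42

Answer: 42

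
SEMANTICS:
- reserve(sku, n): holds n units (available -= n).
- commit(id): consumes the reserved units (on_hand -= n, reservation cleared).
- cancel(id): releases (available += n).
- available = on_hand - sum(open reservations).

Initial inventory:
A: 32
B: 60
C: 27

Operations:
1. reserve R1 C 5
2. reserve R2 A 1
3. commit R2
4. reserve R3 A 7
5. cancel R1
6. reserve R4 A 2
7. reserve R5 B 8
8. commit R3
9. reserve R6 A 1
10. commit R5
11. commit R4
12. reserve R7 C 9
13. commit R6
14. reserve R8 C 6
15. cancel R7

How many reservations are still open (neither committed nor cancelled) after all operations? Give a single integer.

Step 1: reserve R1 C 5 -> on_hand[A=32 B=60 C=27] avail[A=32 B=60 C=22] open={R1}
Step 2: reserve R2 A 1 -> on_hand[A=32 B=60 C=27] avail[A=31 B=60 C=22] open={R1,R2}
Step 3: commit R2 -> on_hand[A=31 B=60 C=27] avail[A=31 B=60 C=22] open={R1}
Step 4: reserve R3 A 7 -> on_hand[A=31 B=60 C=27] avail[A=24 B=60 C=22] open={R1,R3}
Step 5: cancel R1 -> on_hand[A=31 B=60 C=27] avail[A=24 B=60 C=27] open={R3}
Step 6: reserve R4 A 2 -> on_hand[A=31 B=60 C=27] avail[A=22 B=60 C=27] open={R3,R4}
Step 7: reserve R5 B 8 -> on_hand[A=31 B=60 C=27] avail[A=22 B=52 C=27] open={R3,R4,R5}
Step 8: commit R3 -> on_hand[A=24 B=60 C=27] avail[A=22 B=52 C=27] open={R4,R5}
Step 9: reserve R6 A 1 -> on_hand[A=24 B=60 C=27] avail[A=21 B=52 C=27] open={R4,R5,R6}
Step 10: commit R5 -> on_hand[A=24 B=52 C=27] avail[A=21 B=52 C=27] open={R4,R6}
Step 11: commit R4 -> on_hand[A=22 B=52 C=27] avail[A=21 B=52 C=27] open={R6}
Step 12: reserve R7 C 9 -> on_hand[A=22 B=52 C=27] avail[A=21 B=52 C=18] open={R6,R7}
Step 13: commit R6 -> on_hand[A=21 B=52 C=27] avail[A=21 B=52 C=18] open={R7}
Step 14: reserve R8 C 6 -> on_hand[A=21 B=52 C=27] avail[A=21 B=52 C=12] open={R7,R8}
Step 15: cancel R7 -> on_hand[A=21 B=52 C=27] avail[A=21 B=52 C=21] open={R8}
Open reservations: ['R8'] -> 1

Answer: 1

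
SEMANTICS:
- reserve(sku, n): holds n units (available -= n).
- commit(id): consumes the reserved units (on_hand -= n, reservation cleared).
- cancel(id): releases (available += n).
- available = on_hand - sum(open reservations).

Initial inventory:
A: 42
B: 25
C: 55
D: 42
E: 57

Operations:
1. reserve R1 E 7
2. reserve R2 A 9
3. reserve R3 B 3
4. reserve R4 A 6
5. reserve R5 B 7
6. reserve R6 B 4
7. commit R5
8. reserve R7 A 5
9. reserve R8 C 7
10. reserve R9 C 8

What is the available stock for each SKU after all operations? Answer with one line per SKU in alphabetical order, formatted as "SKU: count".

Answer: A: 22
B: 11
C: 40
D: 42
E: 50

Derivation:
Step 1: reserve R1 E 7 -> on_hand[A=42 B=25 C=55 D=42 E=57] avail[A=42 B=25 C=55 D=42 E=50] open={R1}
Step 2: reserve R2 A 9 -> on_hand[A=42 B=25 C=55 D=42 E=57] avail[A=33 B=25 C=55 D=42 E=50] open={R1,R2}
Step 3: reserve R3 B 3 -> on_hand[A=42 B=25 C=55 D=42 E=57] avail[A=33 B=22 C=55 D=42 E=50] open={R1,R2,R3}
Step 4: reserve R4 A 6 -> on_hand[A=42 B=25 C=55 D=42 E=57] avail[A=27 B=22 C=55 D=42 E=50] open={R1,R2,R3,R4}
Step 5: reserve R5 B 7 -> on_hand[A=42 B=25 C=55 D=42 E=57] avail[A=27 B=15 C=55 D=42 E=50] open={R1,R2,R3,R4,R5}
Step 6: reserve R6 B 4 -> on_hand[A=42 B=25 C=55 D=42 E=57] avail[A=27 B=11 C=55 D=42 E=50] open={R1,R2,R3,R4,R5,R6}
Step 7: commit R5 -> on_hand[A=42 B=18 C=55 D=42 E=57] avail[A=27 B=11 C=55 D=42 E=50] open={R1,R2,R3,R4,R6}
Step 8: reserve R7 A 5 -> on_hand[A=42 B=18 C=55 D=42 E=57] avail[A=22 B=11 C=55 D=42 E=50] open={R1,R2,R3,R4,R6,R7}
Step 9: reserve R8 C 7 -> on_hand[A=42 B=18 C=55 D=42 E=57] avail[A=22 B=11 C=48 D=42 E=50] open={R1,R2,R3,R4,R6,R7,R8}
Step 10: reserve R9 C 8 -> on_hand[A=42 B=18 C=55 D=42 E=57] avail[A=22 B=11 C=40 D=42 E=50] open={R1,R2,R3,R4,R6,R7,R8,R9}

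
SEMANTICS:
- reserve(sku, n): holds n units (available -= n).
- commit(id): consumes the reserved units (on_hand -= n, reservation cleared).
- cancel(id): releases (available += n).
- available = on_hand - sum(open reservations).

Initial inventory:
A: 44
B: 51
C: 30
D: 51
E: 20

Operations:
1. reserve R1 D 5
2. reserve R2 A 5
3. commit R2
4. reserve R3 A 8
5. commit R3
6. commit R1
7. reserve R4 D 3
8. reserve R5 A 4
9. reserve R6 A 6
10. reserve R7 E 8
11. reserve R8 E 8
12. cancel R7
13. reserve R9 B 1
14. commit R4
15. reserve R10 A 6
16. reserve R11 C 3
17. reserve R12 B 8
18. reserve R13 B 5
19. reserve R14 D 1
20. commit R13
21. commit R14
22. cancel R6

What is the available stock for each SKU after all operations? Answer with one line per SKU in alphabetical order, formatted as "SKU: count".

Step 1: reserve R1 D 5 -> on_hand[A=44 B=51 C=30 D=51 E=20] avail[A=44 B=51 C=30 D=46 E=20] open={R1}
Step 2: reserve R2 A 5 -> on_hand[A=44 B=51 C=30 D=51 E=20] avail[A=39 B=51 C=30 D=46 E=20] open={R1,R2}
Step 3: commit R2 -> on_hand[A=39 B=51 C=30 D=51 E=20] avail[A=39 B=51 C=30 D=46 E=20] open={R1}
Step 4: reserve R3 A 8 -> on_hand[A=39 B=51 C=30 D=51 E=20] avail[A=31 B=51 C=30 D=46 E=20] open={R1,R3}
Step 5: commit R3 -> on_hand[A=31 B=51 C=30 D=51 E=20] avail[A=31 B=51 C=30 D=46 E=20] open={R1}
Step 6: commit R1 -> on_hand[A=31 B=51 C=30 D=46 E=20] avail[A=31 B=51 C=30 D=46 E=20] open={}
Step 7: reserve R4 D 3 -> on_hand[A=31 B=51 C=30 D=46 E=20] avail[A=31 B=51 C=30 D=43 E=20] open={R4}
Step 8: reserve R5 A 4 -> on_hand[A=31 B=51 C=30 D=46 E=20] avail[A=27 B=51 C=30 D=43 E=20] open={R4,R5}
Step 9: reserve R6 A 6 -> on_hand[A=31 B=51 C=30 D=46 E=20] avail[A=21 B=51 C=30 D=43 E=20] open={R4,R5,R6}
Step 10: reserve R7 E 8 -> on_hand[A=31 B=51 C=30 D=46 E=20] avail[A=21 B=51 C=30 D=43 E=12] open={R4,R5,R6,R7}
Step 11: reserve R8 E 8 -> on_hand[A=31 B=51 C=30 D=46 E=20] avail[A=21 B=51 C=30 D=43 E=4] open={R4,R5,R6,R7,R8}
Step 12: cancel R7 -> on_hand[A=31 B=51 C=30 D=46 E=20] avail[A=21 B=51 C=30 D=43 E=12] open={R4,R5,R6,R8}
Step 13: reserve R9 B 1 -> on_hand[A=31 B=51 C=30 D=46 E=20] avail[A=21 B=50 C=30 D=43 E=12] open={R4,R5,R6,R8,R9}
Step 14: commit R4 -> on_hand[A=31 B=51 C=30 D=43 E=20] avail[A=21 B=50 C=30 D=43 E=12] open={R5,R6,R8,R9}
Step 15: reserve R10 A 6 -> on_hand[A=31 B=51 C=30 D=43 E=20] avail[A=15 B=50 C=30 D=43 E=12] open={R10,R5,R6,R8,R9}
Step 16: reserve R11 C 3 -> on_hand[A=31 B=51 C=30 D=43 E=20] avail[A=15 B=50 C=27 D=43 E=12] open={R10,R11,R5,R6,R8,R9}
Step 17: reserve R12 B 8 -> on_hand[A=31 B=51 C=30 D=43 E=20] avail[A=15 B=42 C=27 D=43 E=12] open={R10,R11,R12,R5,R6,R8,R9}
Step 18: reserve R13 B 5 -> on_hand[A=31 B=51 C=30 D=43 E=20] avail[A=15 B=37 C=27 D=43 E=12] open={R10,R11,R12,R13,R5,R6,R8,R9}
Step 19: reserve R14 D 1 -> on_hand[A=31 B=51 C=30 D=43 E=20] avail[A=15 B=37 C=27 D=42 E=12] open={R10,R11,R12,R13,R14,R5,R6,R8,R9}
Step 20: commit R13 -> on_hand[A=31 B=46 C=30 D=43 E=20] avail[A=15 B=37 C=27 D=42 E=12] open={R10,R11,R12,R14,R5,R6,R8,R9}
Step 21: commit R14 -> on_hand[A=31 B=46 C=30 D=42 E=20] avail[A=15 B=37 C=27 D=42 E=12] open={R10,R11,R12,R5,R6,R8,R9}
Step 22: cancel R6 -> on_hand[A=31 B=46 C=30 D=42 E=20] avail[A=21 B=37 C=27 D=42 E=12] open={R10,R11,R12,R5,R8,R9}

Answer: A: 21
B: 37
C: 27
D: 42
E: 12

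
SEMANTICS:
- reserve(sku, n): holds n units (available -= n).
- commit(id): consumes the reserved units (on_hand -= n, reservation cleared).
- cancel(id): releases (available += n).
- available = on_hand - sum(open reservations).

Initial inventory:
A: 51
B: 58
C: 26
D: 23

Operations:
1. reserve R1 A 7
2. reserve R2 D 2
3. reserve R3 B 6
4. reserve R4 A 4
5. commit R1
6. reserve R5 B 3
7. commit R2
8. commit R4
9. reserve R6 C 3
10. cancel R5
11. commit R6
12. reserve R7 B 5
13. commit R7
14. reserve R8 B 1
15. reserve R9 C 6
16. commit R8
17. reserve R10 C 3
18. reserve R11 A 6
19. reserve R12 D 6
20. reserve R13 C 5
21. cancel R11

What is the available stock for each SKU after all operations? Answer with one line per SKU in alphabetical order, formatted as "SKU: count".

Step 1: reserve R1 A 7 -> on_hand[A=51 B=58 C=26 D=23] avail[A=44 B=58 C=26 D=23] open={R1}
Step 2: reserve R2 D 2 -> on_hand[A=51 B=58 C=26 D=23] avail[A=44 B=58 C=26 D=21] open={R1,R2}
Step 3: reserve R3 B 6 -> on_hand[A=51 B=58 C=26 D=23] avail[A=44 B=52 C=26 D=21] open={R1,R2,R3}
Step 4: reserve R4 A 4 -> on_hand[A=51 B=58 C=26 D=23] avail[A=40 B=52 C=26 D=21] open={R1,R2,R3,R4}
Step 5: commit R1 -> on_hand[A=44 B=58 C=26 D=23] avail[A=40 B=52 C=26 D=21] open={R2,R3,R4}
Step 6: reserve R5 B 3 -> on_hand[A=44 B=58 C=26 D=23] avail[A=40 B=49 C=26 D=21] open={R2,R3,R4,R5}
Step 7: commit R2 -> on_hand[A=44 B=58 C=26 D=21] avail[A=40 B=49 C=26 D=21] open={R3,R4,R5}
Step 8: commit R4 -> on_hand[A=40 B=58 C=26 D=21] avail[A=40 B=49 C=26 D=21] open={R3,R5}
Step 9: reserve R6 C 3 -> on_hand[A=40 B=58 C=26 D=21] avail[A=40 B=49 C=23 D=21] open={R3,R5,R6}
Step 10: cancel R5 -> on_hand[A=40 B=58 C=26 D=21] avail[A=40 B=52 C=23 D=21] open={R3,R6}
Step 11: commit R6 -> on_hand[A=40 B=58 C=23 D=21] avail[A=40 B=52 C=23 D=21] open={R3}
Step 12: reserve R7 B 5 -> on_hand[A=40 B=58 C=23 D=21] avail[A=40 B=47 C=23 D=21] open={R3,R7}
Step 13: commit R7 -> on_hand[A=40 B=53 C=23 D=21] avail[A=40 B=47 C=23 D=21] open={R3}
Step 14: reserve R8 B 1 -> on_hand[A=40 B=53 C=23 D=21] avail[A=40 B=46 C=23 D=21] open={R3,R8}
Step 15: reserve R9 C 6 -> on_hand[A=40 B=53 C=23 D=21] avail[A=40 B=46 C=17 D=21] open={R3,R8,R9}
Step 16: commit R8 -> on_hand[A=40 B=52 C=23 D=21] avail[A=40 B=46 C=17 D=21] open={R3,R9}
Step 17: reserve R10 C 3 -> on_hand[A=40 B=52 C=23 D=21] avail[A=40 B=46 C=14 D=21] open={R10,R3,R9}
Step 18: reserve R11 A 6 -> on_hand[A=40 B=52 C=23 D=21] avail[A=34 B=46 C=14 D=21] open={R10,R11,R3,R9}
Step 19: reserve R12 D 6 -> on_hand[A=40 B=52 C=23 D=21] avail[A=34 B=46 C=14 D=15] open={R10,R11,R12,R3,R9}
Step 20: reserve R13 C 5 -> on_hand[A=40 B=52 C=23 D=21] avail[A=34 B=46 C=9 D=15] open={R10,R11,R12,R13,R3,R9}
Step 21: cancel R11 -> on_hand[A=40 B=52 C=23 D=21] avail[A=40 B=46 C=9 D=15] open={R10,R12,R13,R3,R9}

Answer: A: 40
B: 46
C: 9
D: 15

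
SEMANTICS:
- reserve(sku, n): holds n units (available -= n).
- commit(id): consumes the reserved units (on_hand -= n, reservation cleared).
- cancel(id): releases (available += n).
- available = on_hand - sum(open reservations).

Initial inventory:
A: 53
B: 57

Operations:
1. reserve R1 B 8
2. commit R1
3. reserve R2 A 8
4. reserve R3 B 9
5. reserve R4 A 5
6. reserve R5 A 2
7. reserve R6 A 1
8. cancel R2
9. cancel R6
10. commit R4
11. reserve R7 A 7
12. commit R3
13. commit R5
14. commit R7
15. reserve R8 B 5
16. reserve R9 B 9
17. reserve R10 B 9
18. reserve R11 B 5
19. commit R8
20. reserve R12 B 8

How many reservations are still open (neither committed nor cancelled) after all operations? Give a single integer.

Answer: 4

Derivation:
Step 1: reserve R1 B 8 -> on_hand[A=53 B=57] avail[A=53 B=49] open={R1}
Step 2: commit R1 -> on_hand[A=53 B=49] avail[A=53 B=49] open={}
Step 3: reserve R2 A 8 -> on_hand[A=53 B=49] avail[A=45 B=49] open={R2}
Step 4: reserve R3 B 9 -> on_hand[A=53 B=49] avail[A=45 B=40] open={R2,R3}
Step 5: reserve R4 A 5 -> on_hand[A=53 B=49] avail[A=40 B=40] open={R2,R3,R4}
Step 6: reserve R5 A 2 -> on_hand[A=53 B=49] avail[A=38 B=40] open={R2,R3,R4,R5}
Step 7: reserve R6 A 1 -> on_hand[A=53 B=49] avail[A=37 B=40] open={R2,R3,R4,R5,R6}
Step 8: cancel R2 -> on_hand[A=53 B=49] avail[A=45 B=40] open={R3,R4,R5,R6}
Step 9: cancel R6 -> on_hand[A=53 B=49] avail[A=46 B=40] open={R3,R4,R5}
Step 10: commit R4 -> on_hand[A=48 B=49] avail[A=46 B=40] open={R3,R5}
Step 11: reserve R7 A 7 -> on_hand[A=48 B=49] avail[A=39 B=40] open={R3,R5,R7}
Step 12: commit R3 -> on_hand[A=48 B=40] avail[A=39 B=40] open={R5,R7}
Step 13: commit R5 -> on_hand[A=46 B=40] avail[A=39 B=40] open={R7}
Step 14: commit R7 -> on_hand[A=39 B=40] avail[A=39 B=40] open={}
Step 15: reserve R8 B 5 -> on_hand[A=39 B=40] avail[A=39 B=35] open={R8}
Step 16: reserve R9 B 9 -> on_hand[A=39 B=40] avail[A=39 B=26] open={R8,R9}
Step 17: reserve R10 B 9 -> on_hand[A=39 B=40] avail[A=39 B=17] open={R10,R8,R9}
Step 18: reserve R11 B 5 -> on_hand[A=39 B=40] avail[A=39 B=12] open={R10,R11,R8,R9}
Step 19: commit R8 -> on_hand[A=39 B=35] avail[A=39 B=12] open={R10,R11,R9}
Step 20: reserve R12 B 8 -> on_hand[A=39 B=35] avail[A=39 B=4] open={R10,R11,R12,R9}
Open reservations: ['R10', 'R11', 'R12', 'R9'] -> 4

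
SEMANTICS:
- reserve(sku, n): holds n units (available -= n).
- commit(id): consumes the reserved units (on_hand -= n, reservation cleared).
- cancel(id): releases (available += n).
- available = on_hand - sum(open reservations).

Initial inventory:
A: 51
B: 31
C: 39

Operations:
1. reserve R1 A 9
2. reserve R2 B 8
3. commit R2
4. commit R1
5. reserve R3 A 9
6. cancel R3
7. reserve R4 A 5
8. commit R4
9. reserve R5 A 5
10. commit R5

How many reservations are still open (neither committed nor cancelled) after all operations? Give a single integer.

Step 1: reserve R1 A 9 -> on_hand[A=51 B=31 C=39] avail[A=42 B=31 C=39] open={R1}
Step 2: reserve R2 B 8 -> on_hand[A=51 B=31 C=39] avail[A=42 B=23 C=39] open={R1,R2}
Step 3: commit R2 -> on_hand[A=51 B=23 C=39] avail[A=42 B=23 C=39] open={R1}
Step 4: commit R1 -> on_hand[A=42 B=23 C=39] avail[A=42 B=23 C=39] open={}
Step 5: reserve R3 A 9 -> on_hand[A=42 B=23 C=39] avail[A=33 B=23 C=39] open={R3}
Step 6: cancel R3 -> on_hand[A=42 B=23 C=39] avail[A=42 B=23 C=39] open={}
Step 7: reserve R4 A 5 -> on_hand[A=42 B=23 C=39] avail[A=37 B=23 C=39] open={R4}
Step 8: commit R4 -> on_hand[A=37 B=23 C=39] avail[A=37 B=23 C=39] open={}
Step 9: reserve R5 A 5 -> on_hand[A=37 B=23 C=39] avail[A=32 B=23 C=39] open={R5}
Step 10: commit R5 -> on_hand[A=32 B=23 C=39] avail[A=32 B=23 C=39] open={}
Open reservations: [] -> 0

Answer: 0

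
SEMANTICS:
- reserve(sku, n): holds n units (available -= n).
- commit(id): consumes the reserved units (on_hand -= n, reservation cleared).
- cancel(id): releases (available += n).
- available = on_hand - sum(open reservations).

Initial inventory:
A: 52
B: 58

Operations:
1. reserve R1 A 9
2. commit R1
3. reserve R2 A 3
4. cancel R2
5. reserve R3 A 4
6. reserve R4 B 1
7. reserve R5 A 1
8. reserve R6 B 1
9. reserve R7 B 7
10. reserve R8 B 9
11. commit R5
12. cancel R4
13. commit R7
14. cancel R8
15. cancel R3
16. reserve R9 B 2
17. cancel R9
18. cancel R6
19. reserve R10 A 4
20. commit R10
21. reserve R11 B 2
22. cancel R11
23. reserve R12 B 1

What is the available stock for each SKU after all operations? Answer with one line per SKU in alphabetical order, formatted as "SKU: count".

Step 1: reserve R1 A 9 -> on_hand[A=52 B=58] avail[A=43 B=58] open={R1}
Step 2: commit R1 -> on_hand[A=43 B=58] avail[A=43 B=58] open={}
Step 3: reserve R2 A 3 -> on_hand[A=43 B=58] avail[A=40 B=58] open={R2}
Step 4: cancel R2 -> on_hand[A=43 B=58] avail[A=43 B=58] open={}
Step 5: reserve R3 A 4 -> on_hand[A=43 B=58] avail[A=39 B=58] open={R3}
Step 6: reserve R4 B 1 -> on_hand[A=43 B=58] avail[A=39 B=57] open={R3,R4}
Step 7: reserve R5 A 1 -> on_hand[A=43 B=58] avail[A=38 B=57] open={R3,R4,R5}
Step 8: reserve R6 B 1 -> on_hand[A=43 B=58] avail[A=38 B=56] open={R3,R4,R5,R6}
Step 9: reserve R7 B 7 -> on_hand[A=43 B=58] avail[A=38 B=49] open={R3,R4,R5,R6,R7}
Step 10: reserve R8 B 9 -> on_hand[A=43 B=58] avail[A=38 B=40] open={R3,R4,R5,R6,R7,R8}
Step 11: commit R5 -> on_hand[A=42 B=58] avail[A=38 B=40] open={R3,R4,R6,R7,R8}
Step 12: cancel R4 -> on_hand[A=42 B=58] avail[A=38 B=41] open={R3,R6,R7,R8}
Step 13: commit R7 -> on_hand[A=42 B=51] avail[A=38 B=41] open={R3,R6,R8}
Step 14: cancel R8 -> on_hand[A=42 B=51] avail[A=38 B=50] open={R3,R6}
Step 15: cancel R3 -> on_hand[A=42 B=51] avail[A=42 B=50] open={R6}
Step 16: reserve R9 B 2 -> on_hand[A=42 B=51] avail[A=42 B=48] open={R6,R9}
Step 17: cancel R9 -> on_hand[A=42 B=51] avail[A=42 B=50] open={R6}
Step 18: cancel R6 -> on_hand[A=42 B=51] avail[A=42 B=51] open={}
Step 19: reserve R10 A 4 -> on_hand[A=42 B=51] avail[A=38 B=51] open={R10}
Step 20: commit R10 -> on_hand[A=38 B=51] avail[A=38 B=51] open={}
Step 21: reserve R11 B 2 -> on_hand[A=38 B=51] avail[A=38 B=49] open={R11}
Step 22: cancel R11 -> on_hand[A=38 B=51] avail[A=38 B=51] open={}
Step 23: reserve R12 B 1 -> on_hand[A=38 B=51] avail[A=38 B=50] open={R12}

Answer: A: 38
B: 50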